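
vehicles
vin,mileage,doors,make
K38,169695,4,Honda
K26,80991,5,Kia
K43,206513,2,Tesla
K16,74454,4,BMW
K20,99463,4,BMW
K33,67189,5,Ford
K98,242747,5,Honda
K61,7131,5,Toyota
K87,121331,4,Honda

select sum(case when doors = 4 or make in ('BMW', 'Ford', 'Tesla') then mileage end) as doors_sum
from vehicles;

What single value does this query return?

vin=K38: ✓ → 169695
vin=K26: ✗
vin=K43: ✓ → 206513
vin=K16: ✓ → 74454
vin=K20: ✓ → 99463
vin=K33: ✓ → 67189
vin=K98: ✗
vin=K61: ✗
vin=K87: ✓ → 121331
doors_sum = 169695 + 206513 + 74454 + 99463 + 67189 + 121331 = 738645

738645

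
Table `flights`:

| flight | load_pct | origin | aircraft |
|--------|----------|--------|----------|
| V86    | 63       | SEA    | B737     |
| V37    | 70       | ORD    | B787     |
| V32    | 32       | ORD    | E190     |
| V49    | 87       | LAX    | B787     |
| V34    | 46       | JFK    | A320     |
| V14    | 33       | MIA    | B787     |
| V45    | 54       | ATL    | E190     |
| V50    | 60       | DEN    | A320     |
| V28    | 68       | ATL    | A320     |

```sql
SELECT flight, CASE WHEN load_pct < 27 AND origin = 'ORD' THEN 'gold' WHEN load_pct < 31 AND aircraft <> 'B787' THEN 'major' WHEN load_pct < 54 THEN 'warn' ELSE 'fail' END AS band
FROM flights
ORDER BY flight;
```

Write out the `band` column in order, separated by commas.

flight=V14: load_pct < 54 → warn
flight=V28: ELSE → fail
flight=V32: load_pct < 54 → warn
flight=V34: load_pct < 54 → warn
flight=V37: ELSE → fail
flight=V45: ELSE → fail
flight=V49: ELSE → fail
flight=V50: ELSE → fail
flight=V86: ELSE → fail

warn, fail, warn, warn, fail, fail, fail, fail, fail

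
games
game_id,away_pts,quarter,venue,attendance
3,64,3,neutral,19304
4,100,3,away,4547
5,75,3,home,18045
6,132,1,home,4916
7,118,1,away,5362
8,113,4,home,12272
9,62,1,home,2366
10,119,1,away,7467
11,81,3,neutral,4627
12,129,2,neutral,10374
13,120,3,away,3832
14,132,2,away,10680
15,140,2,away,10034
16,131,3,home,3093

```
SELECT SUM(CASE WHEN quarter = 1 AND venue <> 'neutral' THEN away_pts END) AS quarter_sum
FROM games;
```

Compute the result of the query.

game_id=3: ✗
game_id=4: ✗
game_id=5: ✗
game_id=6: ✓ → 132
game_id=7: ✓ → 118
game_id=8: ✗
game_id=9: ✓ → 62
game_id=10: ✓ → 119
game_id=11: ✗
game_id=12: ✗
game_id=13: ✗
game_id=14: ✗
game_id=15: ✗
game_id=16: ✗
quarter_sum = 132 + 118 + 62 + 119 = 431

431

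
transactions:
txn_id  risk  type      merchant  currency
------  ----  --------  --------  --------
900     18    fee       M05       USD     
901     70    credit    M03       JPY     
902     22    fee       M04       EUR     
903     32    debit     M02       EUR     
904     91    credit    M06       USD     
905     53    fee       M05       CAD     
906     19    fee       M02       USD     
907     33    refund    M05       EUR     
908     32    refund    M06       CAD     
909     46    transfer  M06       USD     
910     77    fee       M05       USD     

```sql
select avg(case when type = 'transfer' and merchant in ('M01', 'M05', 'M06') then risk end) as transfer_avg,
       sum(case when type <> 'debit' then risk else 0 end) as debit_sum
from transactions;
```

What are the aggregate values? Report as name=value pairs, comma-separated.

transfer_avg=46, debit_sum=461

[transfer_avg: type = 'transfer' and merchant in ('M01', 'M05', 'M06')]
txn_id=900: ✗
txn_id=901: ✗
txn_id=902: ✗
txn_id=903: ✗
txn_id=904: ✗
txn_id=905: ✗
txn_id=906: ✗
txn_id=907: ✗
txn_id=908: ✗
txn_id=909: ✓ → 46
txn_id=910: ✗
transfer_avg = 46
—
[debit_sum: type <> 'debit']
txn_id=900: ✓ → 18
txn_id=901: ✓ → 70
txn_id=902: ✓ → 22
txn_id=903: ✗
txn_id=904: ✓ → 91
txn_id=905: ✓ → 53
txn_id=906: ✓ → 19
txn_id=907: ✓ → 33
txn_id=908: ✓ → 32
txn_id=909: ✓ → 46
txn_id=910: ✓ → 77
debit_sum = 18 + 70 + 22 + 91 + 53 + 19 + 33 + 32 + 46 + 77 = 461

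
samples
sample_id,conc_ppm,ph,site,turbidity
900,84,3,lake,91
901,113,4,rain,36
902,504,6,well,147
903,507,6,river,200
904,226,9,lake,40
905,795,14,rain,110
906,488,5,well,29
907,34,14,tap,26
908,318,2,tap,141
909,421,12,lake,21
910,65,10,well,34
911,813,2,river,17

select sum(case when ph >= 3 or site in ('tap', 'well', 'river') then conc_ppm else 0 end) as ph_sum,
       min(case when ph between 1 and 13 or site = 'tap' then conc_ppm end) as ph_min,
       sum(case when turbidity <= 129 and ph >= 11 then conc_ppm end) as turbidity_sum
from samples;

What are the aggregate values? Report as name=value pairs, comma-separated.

ph_sum=4368, ph_min=34, turbidity_sum=1250

[ph_sum: ph >= 3 or site in ('tap', 'well', 'river')]
sample_id=900: ✓ → 84
sample_id=901: ✓ → 113
sample_id=902: ✓ → 504
sample_id=903: ✓ → 507
sample_id=904: ✓ → 226
sample_id=905: ✓ → 795
sample_id=906: ✓ → 488
sample_id=907: ✓ → 34
sample_id=908: ✓ → 318
sample_id=909: ✓ → 421
sample_id=910: ✓ → 65
sample_id=911: ✓ → 813
ph_sum = 84 + 113 + 504 + 507 + 226 + 795 + 488 + 34 + 318 + 421 + 65 + 813 = 4368
—
[ph_min: ph between 1 and 13 or site = 'tap']
sample_id=900: ✓ → 84
sample_id=901: ✓ → 113
sample_id=902: ✓ → 504
sample_id=903: ✓ → 507
sample_id=904: ✓ → 226
sample_id=905: ✗
sample_id=906: ✓ → 488
sample_id=907: ✓ → 34
sample_id=908: ✓ → 318
sample_id=909: ✓ → 421
sample_id=910: ✓ → 65
sample_id=911: ✓ → 813
ph_min = MIN(84, 113, 504, 507, 226, 488, 34, 318, 421, 65, 813) = 34
—
[turbidity_sum: turbidity <= 129 and ph >= 11]
sample_id=900: ✗
sample_id=901: ✗
sample_id=902: ✗
sample_id=903: ✗
sample_id=904: ✗
sample_id=905: ✓ → 795
sample_id=906: ✗
sample_id=907: ✓ → 34
sample_id=908: ✗
sample_id=909: ✓ → 421
sample_id=910: ✗
sample_id=911: ✗
turbidity_sum = 795 + 34 + 421 = 1250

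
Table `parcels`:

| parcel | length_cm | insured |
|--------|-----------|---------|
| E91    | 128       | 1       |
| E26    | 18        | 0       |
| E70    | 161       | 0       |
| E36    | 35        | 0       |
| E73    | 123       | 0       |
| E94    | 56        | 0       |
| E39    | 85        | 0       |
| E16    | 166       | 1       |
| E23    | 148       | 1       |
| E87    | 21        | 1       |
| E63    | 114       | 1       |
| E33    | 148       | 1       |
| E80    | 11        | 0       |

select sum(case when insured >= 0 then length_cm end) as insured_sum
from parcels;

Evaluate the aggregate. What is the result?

parcel=E91: ✓ → 128
parcel=E26: ✓ → 18
parcel=E70: ✓ → 161
parcel=E36: ✓ → 35
parcel=E73: ✓ → 123
parcel=E94: ✓ → 56
parcel=E39: ✓ → 85
parcel=E16: ✓ → 166
parcel=E23: ✓ → 148
parcel=E87: ✓ → 21
parcel=E63: ✓ → 114
parcel=E33: ✓ → 148
parcel=E80: ✓ → 11
insured_sum = 128 + 18 + 161 + 35 + 123 + 56 + 85 + 166 + 148 + 21 + 114 + 148 + 11 = 1214

1214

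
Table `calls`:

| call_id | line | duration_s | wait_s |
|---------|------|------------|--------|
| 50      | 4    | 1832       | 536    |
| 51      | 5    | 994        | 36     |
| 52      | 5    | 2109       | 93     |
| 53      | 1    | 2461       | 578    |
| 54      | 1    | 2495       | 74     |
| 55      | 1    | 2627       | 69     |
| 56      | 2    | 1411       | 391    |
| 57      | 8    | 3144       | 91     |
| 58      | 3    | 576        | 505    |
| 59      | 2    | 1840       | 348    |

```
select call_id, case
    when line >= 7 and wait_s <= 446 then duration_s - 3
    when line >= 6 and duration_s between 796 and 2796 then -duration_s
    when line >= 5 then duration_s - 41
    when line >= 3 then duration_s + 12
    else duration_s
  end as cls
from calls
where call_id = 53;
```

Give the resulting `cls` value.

call_id = 53: line=1, duration_s=2461, wait_s=578.
line >= 7 and wait_s <= 446 → false
line >= 6 and duration_s between 796 and 2796 → false
line >= 5 → false
line >= 3 → false
No prior WHEN matched → ELSE → 2461

2461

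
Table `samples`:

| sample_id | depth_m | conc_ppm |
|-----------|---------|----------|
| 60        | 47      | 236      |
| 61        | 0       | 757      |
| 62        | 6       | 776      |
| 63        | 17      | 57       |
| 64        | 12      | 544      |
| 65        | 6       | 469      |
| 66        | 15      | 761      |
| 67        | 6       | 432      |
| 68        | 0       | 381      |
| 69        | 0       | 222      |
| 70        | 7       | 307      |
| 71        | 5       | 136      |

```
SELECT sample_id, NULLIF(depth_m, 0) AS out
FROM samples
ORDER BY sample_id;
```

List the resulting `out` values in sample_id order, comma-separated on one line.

47, NULL, 6, 17, 12, 6, 15, 6, NULL, NULL, 7, 5

sample_id=60: depth_m=47 vs 0: differ → 47
sample_id=61: depth_m=0 vs 0: equal → NULL
sample_id=62: depth_m=6 vs 0: differ → 6
sample_id=63: depth_m=17 vs 0: differ → 17
sample_id=64: depth_m=12 vs 0: differ → 12
sample_id=65: depth_m=6 vs 0: differ → 6
sample_id=66: depth_m=15 vs 0: differ → 15
sample_id=67: depth_m=6 vs 0: differ → 6
sample_id=68: depth_m=0 vs 0: equal → NULL
sample_id=69: depth_m=0 vs 0: equal → NULL
sample_id=70: depth_m=7 vs 0: differ → 7
sample_id=71: depth_m=5 vs 0: differ → 5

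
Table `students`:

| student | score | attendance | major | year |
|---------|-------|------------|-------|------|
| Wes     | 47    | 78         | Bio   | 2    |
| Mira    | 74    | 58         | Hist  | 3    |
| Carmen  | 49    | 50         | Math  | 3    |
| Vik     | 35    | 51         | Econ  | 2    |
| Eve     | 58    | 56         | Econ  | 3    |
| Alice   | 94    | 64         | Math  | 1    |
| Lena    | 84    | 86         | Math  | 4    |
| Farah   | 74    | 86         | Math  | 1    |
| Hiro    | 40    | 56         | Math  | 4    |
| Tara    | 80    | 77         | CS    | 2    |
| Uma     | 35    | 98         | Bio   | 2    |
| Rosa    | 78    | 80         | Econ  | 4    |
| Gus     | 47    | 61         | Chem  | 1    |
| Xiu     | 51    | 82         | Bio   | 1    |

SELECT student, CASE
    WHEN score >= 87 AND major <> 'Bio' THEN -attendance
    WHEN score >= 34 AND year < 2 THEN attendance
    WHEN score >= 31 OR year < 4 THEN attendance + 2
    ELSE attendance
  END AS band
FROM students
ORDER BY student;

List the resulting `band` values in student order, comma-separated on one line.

-64, 52, 58, 86, 61, 58, 88, 60, 82, 79, 100, 53, 80, 82

student=Alice: score >= 87 AND major <> 'Bio' → -64
student=Carmen: score >= 31 OR year < 4 → 52
student=Eve: score >= 31 OR year < 4 → 58
student=Farah: score >= 34 AND year < 2 → 86
student=Gus: score >= 34 AND year < 2 → 61
student=Hiro: score >= 31 OR year < 4 → 58
student=Lena: score >= 31 OR year < 4 → 88
student=Mira: score >= 31 OR year < 4 → 60
student=Rosa: score >= 31 OR year < 4 → 82
student=Tara: score >= 31 OR year < 4 → 79
student=Uma: score >= 31 OR year < 4 → 100
student=Vik: score >= 31 OR year < 4 → 53
student=Wes: score >= 31 OR year < 4 → 80
student=Xiu: score >= 34 AND year < 2 → 82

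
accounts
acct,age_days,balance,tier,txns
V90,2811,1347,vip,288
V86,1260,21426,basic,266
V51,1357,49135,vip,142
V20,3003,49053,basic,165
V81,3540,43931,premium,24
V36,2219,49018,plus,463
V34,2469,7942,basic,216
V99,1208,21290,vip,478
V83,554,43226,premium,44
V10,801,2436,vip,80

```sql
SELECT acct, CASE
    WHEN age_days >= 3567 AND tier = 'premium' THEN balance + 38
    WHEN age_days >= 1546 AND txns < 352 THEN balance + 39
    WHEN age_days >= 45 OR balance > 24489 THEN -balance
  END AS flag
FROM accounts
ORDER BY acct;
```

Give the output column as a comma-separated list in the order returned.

-2436, 49092, 7981, -49018, -49135, 43970, -43226, -21426, 1386, -21290

acct=V10: age_days >= 45 OR balance > 24489 → -2436
acct=V20: age_days >= 1546 AND txns < 352 → 49092
acct=V34: age_days >= 1546 AND txns < 352 → 7981
acct=V36: age_days >= 45 OR balance > 24489 → -49018
acct=V51: age_days >= 45 OR balance > 24489 → -49135
acct=V81: age_days >= 1546 AND txns < 352 → 43970
acct=V83: age_days >= 45 OR balance > 24489 → -43226
acct=V86: age_days >= 45 OR balance > 24489 → -21426
acct=V90: age_days >= 1546 AND txns < 352 → 1386
acct=V99: age_days >= 45 OR balance > 24489 → -21290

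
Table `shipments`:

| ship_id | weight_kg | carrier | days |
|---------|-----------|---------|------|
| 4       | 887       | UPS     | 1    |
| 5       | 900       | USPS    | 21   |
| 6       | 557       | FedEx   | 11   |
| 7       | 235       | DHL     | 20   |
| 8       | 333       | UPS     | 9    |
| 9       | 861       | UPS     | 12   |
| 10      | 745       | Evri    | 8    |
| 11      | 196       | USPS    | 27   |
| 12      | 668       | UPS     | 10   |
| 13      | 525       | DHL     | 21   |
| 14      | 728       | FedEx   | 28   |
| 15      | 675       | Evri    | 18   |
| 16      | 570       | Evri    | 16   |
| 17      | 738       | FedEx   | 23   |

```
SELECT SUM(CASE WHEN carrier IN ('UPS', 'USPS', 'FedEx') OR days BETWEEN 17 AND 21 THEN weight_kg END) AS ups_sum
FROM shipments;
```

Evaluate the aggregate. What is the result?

7303

ship_id=4: ✓ → 887
ship_id=5: ✓ → 900
ship_id=6: ✓ → 557
ship_id=7: ✓ → 235
ship_id=8: ✓ → 333
ship_id=9: ✓ → 861
ship_id=10: ✗
ship_id=11: ✓ → 196
ship_id=12: ✓ → 668
ship_id=13: ✓ → 525
ship_id=14: ✓ → 728
ship_id=15: ✓ → 675
ship_id=16: ✗
ship_id=17: ✓ → 738
ups_sum = 887 + 900 + 557 + 235 + 333 + 861 + 196 + 668 + 525 + 728 + 675 + 738 = 7303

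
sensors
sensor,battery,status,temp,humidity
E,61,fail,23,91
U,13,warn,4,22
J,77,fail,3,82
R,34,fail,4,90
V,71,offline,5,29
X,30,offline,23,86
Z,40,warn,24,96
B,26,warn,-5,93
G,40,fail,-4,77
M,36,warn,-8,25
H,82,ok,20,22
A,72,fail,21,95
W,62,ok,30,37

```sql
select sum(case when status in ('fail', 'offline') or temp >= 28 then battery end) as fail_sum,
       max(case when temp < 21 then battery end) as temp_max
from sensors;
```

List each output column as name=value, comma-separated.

[fail_sum: status in ('fail', 'offline') or temp >= 28]
sensor=E: ✓ → 61
sensor=U: ✗
sensor=J: ✓ → 77
sensor=R: ✓ → 34
sensor=V: ✓ → 71
sensor=X: ✓ → 30
sensor=Z: ✗
sensor=B: ✗
sensor=G: ✓ → 40
sensor=M: ✗
sensor=H: ✗
sensor=A: ✓ → 72
sensor=W: ✓ → 62
fail_sum = 61 + 77 + 34 + 71 + 30 + 40 + 72 + 62 = 447
—
[temp_max: temp < 21]
sensor=E: ✗
sensor=U: ✓ → 13
sensor=J: ✓ → 77
sensor=R: ✓ → 34
sensor=V: ✓ → 71
sensor=X: ✗
sensor=Z: ✗
sensor=B: ✓ → 26
sensor=G: ✓ → 40
sensor=M: ✓ → 36
sensor=H: ✓ → 82
sensor=A: ✗
sensor=W: ✗
temp_max = MAX(13, 77, 34, 71, 26, 40, 36, 82) = 82

fail_sum=447, temp_max=82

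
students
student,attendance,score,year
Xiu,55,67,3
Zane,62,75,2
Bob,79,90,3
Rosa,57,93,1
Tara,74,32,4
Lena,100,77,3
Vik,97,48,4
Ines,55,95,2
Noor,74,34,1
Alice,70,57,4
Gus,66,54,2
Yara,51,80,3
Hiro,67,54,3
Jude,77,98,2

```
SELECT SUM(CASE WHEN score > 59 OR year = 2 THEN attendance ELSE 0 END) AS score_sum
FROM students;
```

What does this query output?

student=Xiu: ✓ → 55
student=Zane: ✓ → 62
student=Bob: ✓ → 79
student=Rosa: ✓ → 57
student=Tara: ✗
student=Lena: ✓ → 100
student=Vik: ✗
student=Ines: ✓ → 55
student=Noor: ✗
student=Alice: ✗
student=Gus: ✓ → 66
student=Yara: ✓ → 51
student=Hiro: ✗
student=Jude: ✓ → 77
score_sum = 55 + 62 + 79 + 57 + 100 + 55 + 66 + 51 + 77 = 602

602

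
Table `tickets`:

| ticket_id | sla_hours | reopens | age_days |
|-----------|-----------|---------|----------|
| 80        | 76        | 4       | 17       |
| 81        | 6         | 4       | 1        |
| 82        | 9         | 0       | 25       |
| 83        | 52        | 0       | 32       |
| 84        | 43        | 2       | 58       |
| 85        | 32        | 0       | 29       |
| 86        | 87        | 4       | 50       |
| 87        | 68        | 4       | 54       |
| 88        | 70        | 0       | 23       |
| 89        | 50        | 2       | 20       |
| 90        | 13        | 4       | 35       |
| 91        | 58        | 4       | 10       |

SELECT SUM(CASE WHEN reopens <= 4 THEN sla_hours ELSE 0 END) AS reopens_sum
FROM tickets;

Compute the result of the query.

ticket_id=80: ✓ → 76
ticket_id=81: ✓ → 6
ticket_id=82: ✓ → 9
ticket_id=83: ✓ → 52
ticket_id=84: ✓ → 43
ticket_id=85: ✓ → 32
ticket_id=86: ✓ → 87
ticket_id=87: ✓ → 68
ticket_id=88: ✓ → 70
ticket_id=89: ✓ → 50
ticket_id=90: ✓ → 13
ticket_id=91: ✓ → 58
reopens_sum = 76 + 6 + 9 + 52 + 43 + 32 + 87 + 68 + 70 + 50 + 13 + 58 = 564

564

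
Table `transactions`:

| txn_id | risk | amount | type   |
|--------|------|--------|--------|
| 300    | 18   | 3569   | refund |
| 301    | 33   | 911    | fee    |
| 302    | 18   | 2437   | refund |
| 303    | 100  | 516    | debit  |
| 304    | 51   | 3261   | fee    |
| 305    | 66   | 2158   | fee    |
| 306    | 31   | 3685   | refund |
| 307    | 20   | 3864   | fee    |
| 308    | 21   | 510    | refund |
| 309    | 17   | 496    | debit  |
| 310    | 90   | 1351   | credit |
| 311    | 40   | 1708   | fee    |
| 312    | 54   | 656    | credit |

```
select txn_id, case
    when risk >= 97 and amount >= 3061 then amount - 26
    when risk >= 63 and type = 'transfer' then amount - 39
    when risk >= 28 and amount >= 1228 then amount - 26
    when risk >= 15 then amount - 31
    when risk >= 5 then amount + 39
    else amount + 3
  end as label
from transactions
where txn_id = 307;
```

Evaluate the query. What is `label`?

txn_id = 307: risk=20, amount=3864, type=fee.
risk >= 97 and amount >= 3061 → false
risk >= 63 and type = 'transfer' → false
risk >= 28 and amount >= 1228 → false
risk >= 15 → true → 3833

3833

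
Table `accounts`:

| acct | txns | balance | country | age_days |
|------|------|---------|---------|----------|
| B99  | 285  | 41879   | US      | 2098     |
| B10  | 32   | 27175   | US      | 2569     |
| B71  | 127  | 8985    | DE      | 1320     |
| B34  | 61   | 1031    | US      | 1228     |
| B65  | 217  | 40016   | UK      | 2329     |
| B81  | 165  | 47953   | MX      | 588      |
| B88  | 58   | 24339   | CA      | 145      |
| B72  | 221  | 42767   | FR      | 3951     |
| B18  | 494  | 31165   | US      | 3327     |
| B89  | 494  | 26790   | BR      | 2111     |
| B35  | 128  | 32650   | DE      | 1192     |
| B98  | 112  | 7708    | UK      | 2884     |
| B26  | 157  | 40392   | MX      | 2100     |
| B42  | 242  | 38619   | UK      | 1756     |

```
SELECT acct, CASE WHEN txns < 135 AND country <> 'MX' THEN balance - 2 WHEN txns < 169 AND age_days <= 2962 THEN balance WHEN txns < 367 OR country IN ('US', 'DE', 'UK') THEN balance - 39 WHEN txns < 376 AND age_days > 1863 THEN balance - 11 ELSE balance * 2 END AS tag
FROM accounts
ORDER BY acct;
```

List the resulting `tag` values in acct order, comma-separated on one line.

acct=B10: txns < 135 AND country <> 'MX' → 27173
acct=B18: txns < 367 OR country IN ('US', 'DE', 'UK') → 31126
acct=B26: txns < 169 AND age_days <= 2962 → 40392
acct=B34: txns < 135 AND country <> 'MX' → 1029
acct=B35: txns < 135 AND country <> 'MX' → 32648
acct=B42: txns < 367 OR country IN ('US', 'DE', 'UK') → 38580
acct=B65: txns < 367 OR country IN ('US', 'DE', 'UK') → 39977
acct=B71: txns < 135 AND country <> 'MX' → 8983
acct=B72: txns < 367 OR country IN ('US', 'DE', 'UK') → 42728
acct=B81: txns < 169 AND age_days <= 2962 → 47953
acct=B88: txns < 135 AND country <> 'MX' → 24337
acct=B89: ELSE → 53580
acct=B98: txns < 135 AND country <> 'MX' → 7706
acct=B99: txns < 367 OR country IN ('US', 'DE', 'UK') → 41840

27173, 31126, 40392, 1029, 32648, 38580, 39977, 8983, 42728, 47953, 24337, 53580, 7706, 41840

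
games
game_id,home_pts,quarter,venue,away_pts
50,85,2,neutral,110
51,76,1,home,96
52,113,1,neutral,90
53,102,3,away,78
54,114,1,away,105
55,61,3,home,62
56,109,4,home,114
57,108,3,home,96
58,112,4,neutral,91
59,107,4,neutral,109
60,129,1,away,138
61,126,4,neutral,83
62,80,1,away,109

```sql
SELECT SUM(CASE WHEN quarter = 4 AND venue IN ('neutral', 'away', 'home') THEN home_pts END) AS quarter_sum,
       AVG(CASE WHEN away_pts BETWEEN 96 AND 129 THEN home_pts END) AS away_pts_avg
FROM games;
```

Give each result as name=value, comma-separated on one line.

quarter_sum=454, away_pts_avg=97

[quarter_sum: quarter = 4 AND venue IN ('neutral', 'away', 'home')]
game_id=50: ✗
game_id=51: ✗
game_id=52: ✗
game_id=53: ✗
game_id=54: ✗
game_id=55: ✗
game_id=56: ✓ → 109
game_id=57: ✗
game_id=58: ✓ → 112
game_id=59: ✓ → 107
game_id=60: ✗
game_id=61: ✓ → 126
game_id=62: ✗
quarter_sum = 109 + 112 + 107 + 126 = 454
—
[away_pts_avg: away_pts BETWEEN 96 AND 129]
game_id=50: ✓ → 85
game_id=51: ✓ → 76
game_id=52: ✗
game_id=53: ✗
game_id=54: ✓ → 114
game_id=55: ✗
game_id=56: ✓ → 109
game_id=57: ✓ → 108
game_id=58: ✗
game_id=59: ✓ → 107
game_id=60: ✗
game_id=61: ✗
game_id=62: ✓ → 80
away_pts_avg = (85 + 76 + 114 + 109 + 108 + 107 + 80) / 7 = 97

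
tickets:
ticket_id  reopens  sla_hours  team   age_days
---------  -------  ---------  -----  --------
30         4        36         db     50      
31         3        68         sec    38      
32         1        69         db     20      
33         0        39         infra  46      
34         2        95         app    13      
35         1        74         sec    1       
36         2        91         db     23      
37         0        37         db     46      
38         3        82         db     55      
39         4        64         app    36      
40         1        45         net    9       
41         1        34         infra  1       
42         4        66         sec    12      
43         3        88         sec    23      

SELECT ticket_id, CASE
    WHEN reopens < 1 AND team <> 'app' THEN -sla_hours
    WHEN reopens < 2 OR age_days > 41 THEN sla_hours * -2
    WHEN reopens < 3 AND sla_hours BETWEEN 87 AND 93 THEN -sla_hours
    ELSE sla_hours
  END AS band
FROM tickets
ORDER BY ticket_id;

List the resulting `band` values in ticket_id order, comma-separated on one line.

ticket_id=30: reopens < 2 OR age_days > 41 → -72
ticket_id=31: ELSE → 68
ticket_id=32: reopens < 2 OR age_days > 41 → -138
ticket_id=33: reopens < 1 AND team <> 'app' → -39
ticket_id=34: ELSE → 95
ticket_id=35: reopens < 2 OR age_days > 41 → -148
ticket_id=36: reopens < 3 AND sla_hours BETWEEN 87 AND 93 → -91
ticket_id=37: reopens < 1 AND team <> 'app' → -37
ticket_id=38: reopens < 2 OR age_days > 41 → -164
ticket_id=39: ELSE → 64
ticket_id=40: reopens < 2 OR age_days > 41 → -90
ticket_id=41: reopens < 2 OR age_days > 41 → -68
ticket_id=42: ELSE → 66
ticket_id=43: ELSE → 88

-72, 68, -138, -39, 95, -148, -91, -37, -164, 64, -90, -68, 66, 88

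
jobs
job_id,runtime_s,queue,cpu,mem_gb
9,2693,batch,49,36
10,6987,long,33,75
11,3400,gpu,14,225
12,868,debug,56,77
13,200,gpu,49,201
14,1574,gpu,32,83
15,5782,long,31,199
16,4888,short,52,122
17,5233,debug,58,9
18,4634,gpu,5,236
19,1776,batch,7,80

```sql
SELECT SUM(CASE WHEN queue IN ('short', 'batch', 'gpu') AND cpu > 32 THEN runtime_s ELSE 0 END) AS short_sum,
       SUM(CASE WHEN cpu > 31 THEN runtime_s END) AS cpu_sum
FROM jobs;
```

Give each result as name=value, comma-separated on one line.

[short_sum: queue IN ('short', 'batch', 'gpu') AND cpu > 32]
job_id=9: ✓ → 2693
job_id=10: ✗
job_id=11: ✗
job_id=12: ✗
job_id=13: ✓ → 200
job_id=14: ✗
job_id=15: ✗
job_id=16: ✓ → 4888
job_id=17: ✗
job_id=18: ✗
job_id=19: ✗
short_sum = 2693 + 200 + 4888 = 7781
—
[cpu_sum: cpu > 31]
job_id=9: ✓ → 2693
job_id=10: ✓ → 6987
job_id=11: ✗
job_id=12: ✓ → 868
job_id=13: ✓ → 200
job_id=14: ✓ → 1574
job_id=15: ✗
job_id=16: ✓ → 4888
job_id=17: ✓ → 5233
job_id=18: ✗
job_id=19: ✗
cpu_sum = 2693 + 6987 + 868 + 200 + 1574 + 4888 + 5233 = 22443

short_sum=7781, cpu_sum=22443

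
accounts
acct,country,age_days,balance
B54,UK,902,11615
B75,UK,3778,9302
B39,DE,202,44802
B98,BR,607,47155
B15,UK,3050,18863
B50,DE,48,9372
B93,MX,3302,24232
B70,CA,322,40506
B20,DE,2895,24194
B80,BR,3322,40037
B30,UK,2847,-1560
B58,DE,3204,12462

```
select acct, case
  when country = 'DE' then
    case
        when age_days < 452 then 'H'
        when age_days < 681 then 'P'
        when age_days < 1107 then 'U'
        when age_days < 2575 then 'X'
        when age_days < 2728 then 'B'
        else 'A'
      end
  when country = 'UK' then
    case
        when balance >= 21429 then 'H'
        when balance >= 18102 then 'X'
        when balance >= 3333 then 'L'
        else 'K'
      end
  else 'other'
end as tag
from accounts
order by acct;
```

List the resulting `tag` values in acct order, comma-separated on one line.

X, A, K, H, H, L, A, other, L, other, other, other

acct=B15: country='UK' → inner[balance >= 18102] → X
acct=B20: country='DE' → inner[ELSE] → A
acct=B30: country='UK' → inner[ELSE] → K
acct=B39: country='DE' → inner[age_days < 452] → H
acct=B50: country='DE' → inner[age_days < 452] → H
acct=B54: country='UK' → inner[balance >= 3333] → L
acct=B58: country='DE' → inner[ELSE] → A
acct=B70: country='CA' → outer ELSE → other
acct=B75: country='UK' → inner[balance >= 3333] → L
acct=B80: country='BR' → outer ELSE → other
acct=B93: country='MX' → outer ELSE → other
acct=B98: country='BR' → outer ELSE → other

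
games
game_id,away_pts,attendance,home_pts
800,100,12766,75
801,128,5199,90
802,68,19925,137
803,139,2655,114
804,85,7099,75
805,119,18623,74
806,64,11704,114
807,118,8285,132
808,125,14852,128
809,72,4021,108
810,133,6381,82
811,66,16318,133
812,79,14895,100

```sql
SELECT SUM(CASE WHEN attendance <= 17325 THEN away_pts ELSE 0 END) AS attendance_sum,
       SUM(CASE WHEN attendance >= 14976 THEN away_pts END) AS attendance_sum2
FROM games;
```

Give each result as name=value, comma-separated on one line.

[attendance_sum: attendance <= 17325]
game_id=800: ✓ → 100
game_id=801: ✓ → 128
game_id=802: ✗
game_id=803: ✓ → 139
game_id=804: ✓ → 85
game_id=805: ✗
game_id=806: ✓ → 64
game_id=807: ✓ → 118
game_id=808: ✓ → 125
game_id=809: ✓ → 72
game_id=810: ✓ → 133
game_id=811: ✓ → 66
game_id=812: ✓ → 79
attendance_sum = 100 + 128 + 139 + 85 + 64 + 118 + 125 + 72 + 133 + 66 + 79 = 1109
—
[attendance_sum2: attendance >= 14976]
game_id=800: ✗
game_id=801: ✗
game_id=802: ✓ → 68
game_id=803: ✗
game_id=804: ✗
game_id=805: ✓ → 119
game_id=806: ✗
game_id=807: ✗
game_id=808: ✗
game_id=809: ✗
game_id=810: ✗
game_id=811: ✓ → 66
game_id=812: ✗
attendance_sum2 = 68 + 119 + 66 = 253

attendance_sum=1109, attendance_sum2=253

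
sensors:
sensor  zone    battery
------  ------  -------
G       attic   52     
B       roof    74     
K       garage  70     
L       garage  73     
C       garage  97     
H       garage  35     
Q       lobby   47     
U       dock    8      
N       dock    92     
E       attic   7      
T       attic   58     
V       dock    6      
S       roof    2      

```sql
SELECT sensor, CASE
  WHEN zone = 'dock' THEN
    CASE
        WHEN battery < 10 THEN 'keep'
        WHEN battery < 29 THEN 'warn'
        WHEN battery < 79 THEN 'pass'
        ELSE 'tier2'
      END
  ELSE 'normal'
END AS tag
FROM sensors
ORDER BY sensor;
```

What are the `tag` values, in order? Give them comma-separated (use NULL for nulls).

sensor=B: zone='roof' → outer ELSE → normal
sensor=C: zone='garage' → outer ELSE → normal
sensor=E: zone='attic' → outer ELSE → normal
sensor=G: zone='attic' → outer ELSE → normal
sensor=H: zone='garage' → outer ELSE → normal
sensor=K: zone='garage' → outer ELSE → normal
sensor=L: zone='garage' → outer ELSE → normal
sensor=N: zone='dock' → inner[ELSE] → tier2
sensor=Q: zone='lobby' → outer ELSE → normal
sensor=S: zone='roof' → outer ELSE → normal
sensor=T: zone='attic' → outer ELSE → normal
sensor=U: zone='dock' → inner[battery < 10] → keep
sensor=V: zone='dock' → inner[battery < 10] → keep

normal, normal, normal, normal, normal, normal, normal, tier2, normal, normal, normal, keep, keep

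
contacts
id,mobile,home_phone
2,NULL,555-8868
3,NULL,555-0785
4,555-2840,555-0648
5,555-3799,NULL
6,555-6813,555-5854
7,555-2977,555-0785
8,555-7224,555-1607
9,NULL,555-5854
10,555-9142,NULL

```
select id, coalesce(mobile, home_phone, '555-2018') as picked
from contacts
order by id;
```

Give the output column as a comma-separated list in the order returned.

555-8868, 555-0785, 555-2840, 555-3799, 555-6813, 555-2977, 555-7224, 555-5854, 555-9142

id=2: mobile=NULL, home_phone=555-8868 → 555-8868
id=3: mobile=NULL, home_phone=555-0785 → 555-0785
id=4: mobile=555-2840 → 555-2840
id=5: mobile=555-3799 → 555-3799
id=6: mobile=555-6813 → 555-6813
id=7: mobile=555-2977 → 555-2977
id=8: mobile=555-7224 → 555-7224
id=9: mobile=NULL, home_phone=555-5854 → 555-5854
id=10: mobile=555-9142 → 555-9142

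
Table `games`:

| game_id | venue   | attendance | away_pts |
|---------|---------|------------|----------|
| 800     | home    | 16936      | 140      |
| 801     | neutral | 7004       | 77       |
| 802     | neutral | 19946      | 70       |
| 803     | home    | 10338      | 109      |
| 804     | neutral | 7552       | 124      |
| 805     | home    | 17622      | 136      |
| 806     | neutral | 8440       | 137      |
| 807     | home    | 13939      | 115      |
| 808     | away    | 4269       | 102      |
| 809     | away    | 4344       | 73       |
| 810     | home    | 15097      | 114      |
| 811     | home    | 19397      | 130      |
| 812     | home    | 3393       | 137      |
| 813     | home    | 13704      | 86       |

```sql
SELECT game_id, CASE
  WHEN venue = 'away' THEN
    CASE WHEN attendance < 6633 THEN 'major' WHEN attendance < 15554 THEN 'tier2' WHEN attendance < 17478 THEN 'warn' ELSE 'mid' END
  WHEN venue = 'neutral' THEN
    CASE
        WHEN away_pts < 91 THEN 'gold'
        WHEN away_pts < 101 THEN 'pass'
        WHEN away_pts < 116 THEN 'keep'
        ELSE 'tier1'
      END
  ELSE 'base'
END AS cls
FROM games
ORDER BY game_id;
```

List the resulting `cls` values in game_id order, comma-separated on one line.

base, gold, gold, base, tier1, base, tier1, base, major, major, base, base, base, base

game_id=800: venue='home' → outer ELSE → base
game_id=801: venue='neutral' → inner[away_pts < 91] → gold
game_id=802: venue='neutral' → inner[away_pts < 91] → gold
game_id=803: venue='home' → outer ELSE → base
game_id=804: venue='neutral' → inner[ELSE] → tier1
game_id=805: venue='home' → outer ELSE → base
game_id=806: venue='neutral' → inner[ELSE] → tier1
game_id=807: venue='home' → outer ELSE → base
game_id=808: venue='away' → inner[attendance < 6633] → major
game_id=809: venue='away' → inner[attendance < 6633] → major
game_id=810: venue='home' → outer ELSE → base
game_id=811: venue='home' → outer ELSE → base
game_id=812: venue='home' → outer ELSE → base
game_id=813: venue='home' → outer ELSE → base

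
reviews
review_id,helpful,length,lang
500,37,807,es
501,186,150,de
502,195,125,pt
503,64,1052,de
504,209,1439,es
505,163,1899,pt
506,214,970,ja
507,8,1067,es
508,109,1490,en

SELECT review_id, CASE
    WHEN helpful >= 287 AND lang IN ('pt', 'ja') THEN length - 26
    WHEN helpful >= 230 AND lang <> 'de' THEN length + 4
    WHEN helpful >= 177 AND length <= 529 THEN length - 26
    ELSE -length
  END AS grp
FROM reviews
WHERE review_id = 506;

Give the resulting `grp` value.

review_id = 506: helpful=214, length=970, lang=ja.
helpful >= 287 AND lang IN ('pt', 'ja') → false
helpful >= 230 AND lang <> 'de' → false
helpful >= 177 AND length <= 529 → false
No prior WHEN matched → ELSE → -970

-970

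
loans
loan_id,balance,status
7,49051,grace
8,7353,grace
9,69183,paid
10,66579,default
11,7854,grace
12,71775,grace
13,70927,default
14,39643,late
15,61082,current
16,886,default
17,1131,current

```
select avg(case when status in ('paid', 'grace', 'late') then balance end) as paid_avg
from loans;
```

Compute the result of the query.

40809.8333333333

loan_id=7: ✓ → 49051
loan_id=8: ✓ → 7353
loan_id=9: ✓ → 69183
loan_id=10: ✗
loan_id=11: ✓ → 7854
loan_id=12: ✓ → 71775
loan_id=13: ✗
loan_id=14: ✓ → 39643
loan_id=15: ✗
loan_id=16: ✗
loan_id=17: ✗
paid_avg = (49051 + 7353 + 69183 + 7854 + 71775 + 39643) / 6 = 40809.8333333333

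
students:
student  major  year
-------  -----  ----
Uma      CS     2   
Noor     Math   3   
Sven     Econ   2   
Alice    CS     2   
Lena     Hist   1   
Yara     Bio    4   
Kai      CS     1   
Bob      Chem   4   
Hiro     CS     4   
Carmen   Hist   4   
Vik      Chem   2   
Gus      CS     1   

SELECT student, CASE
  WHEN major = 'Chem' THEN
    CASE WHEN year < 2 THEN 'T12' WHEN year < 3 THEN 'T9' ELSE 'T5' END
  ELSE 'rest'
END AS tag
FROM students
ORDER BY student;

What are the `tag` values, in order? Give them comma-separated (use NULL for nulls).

rest, T5, rest, rest, rest, rest, rest, rest, rest, rest, T9, rest

student=Alice: major='CS' → outer ELSE → rest
student=Bob: major='Chem' → inner[ELSE] → T5
student=Carmen: major='Hist' → outer ELSE → rest
student=Gus: major='CS' → outer ELSE → rest
student=Hiro: major='CS' → outer ELSE → rest
student=Kai: major='CS' → outer ELSE → rest
student=Lena: major='Hist' → outer ELSE → rest
student=Noor: major='Math' → outer ELSE → rest
student=Sven: major='Econ' → outer ELSE → rest
student=Uma: major='CS' → outer ELSE → rest
student=Vik: major='Chem' → inner[year < 3] → T9
student=Yara: major='Bio' → outer ELSE → rest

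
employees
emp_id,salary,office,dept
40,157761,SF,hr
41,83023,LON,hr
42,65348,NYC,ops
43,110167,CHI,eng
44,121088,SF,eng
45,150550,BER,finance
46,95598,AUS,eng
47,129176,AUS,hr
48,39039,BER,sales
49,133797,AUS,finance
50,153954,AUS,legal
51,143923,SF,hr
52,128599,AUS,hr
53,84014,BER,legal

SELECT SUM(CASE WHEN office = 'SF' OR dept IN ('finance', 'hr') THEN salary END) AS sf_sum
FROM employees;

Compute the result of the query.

1047917

emp_id=40: ✓ → 157761
emp_id=41: ✓ → 83023
emp_id=42: ✗
emp_id=43: ✗
emp_id=44: ✓ → 121088
emp_id=45: ✓ → 150550
emp_id=46: ✗
emp_id=47: ✓ → 129176
emp_id=48: ✗
emp_id=49: ✓ → 133797
emp_id=50: ✗
emp_id=51: ✓ → 143923
emp_id=52: ✓ → 128599
emp_id=53: ✗
sf_sum = 157761 + 83023 + 121088 + 150550 + 129176 + 133797 + 143923 + 128599 = 1047917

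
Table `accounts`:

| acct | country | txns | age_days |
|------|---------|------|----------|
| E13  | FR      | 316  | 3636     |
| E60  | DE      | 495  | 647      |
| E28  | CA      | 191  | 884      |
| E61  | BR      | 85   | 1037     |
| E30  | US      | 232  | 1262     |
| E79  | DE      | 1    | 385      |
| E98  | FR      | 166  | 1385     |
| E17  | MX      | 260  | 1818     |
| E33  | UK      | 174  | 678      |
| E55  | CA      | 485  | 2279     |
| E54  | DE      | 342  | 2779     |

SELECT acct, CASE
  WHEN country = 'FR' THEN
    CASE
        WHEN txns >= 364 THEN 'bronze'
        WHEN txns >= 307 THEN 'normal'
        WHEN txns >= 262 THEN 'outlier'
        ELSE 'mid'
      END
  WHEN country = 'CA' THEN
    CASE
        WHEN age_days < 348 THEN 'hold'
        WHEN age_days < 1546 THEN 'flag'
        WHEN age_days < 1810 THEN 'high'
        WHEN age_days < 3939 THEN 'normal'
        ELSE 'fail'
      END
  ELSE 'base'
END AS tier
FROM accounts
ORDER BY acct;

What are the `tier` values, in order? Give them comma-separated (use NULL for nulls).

normal, base, flag, base, base, base, normal, base, base, base, mid

acct=E13: country='FR' → inner[txns >= 307] → normal
acct=E17: country='MX' → outer ELSE → base
acct=E28: country='CA' → inner[age_days < 1546] → flag
acct=E30: country='US' → outer ELSE → base
acct=E33: country='UK' → outer ELSE → base
acct=E54: country='DE' → outer ELSE → base
acct=E55: country='CA' → inner[age_days < 3939] → normal
acct=E60: country='DE' → outer ELSE → base
acct=E61: country='BR' → outer ELSE → base
acct=E79: country='DE' → outer ELSE → base
acct=E98: country='FR' → inner[ELSE] → mid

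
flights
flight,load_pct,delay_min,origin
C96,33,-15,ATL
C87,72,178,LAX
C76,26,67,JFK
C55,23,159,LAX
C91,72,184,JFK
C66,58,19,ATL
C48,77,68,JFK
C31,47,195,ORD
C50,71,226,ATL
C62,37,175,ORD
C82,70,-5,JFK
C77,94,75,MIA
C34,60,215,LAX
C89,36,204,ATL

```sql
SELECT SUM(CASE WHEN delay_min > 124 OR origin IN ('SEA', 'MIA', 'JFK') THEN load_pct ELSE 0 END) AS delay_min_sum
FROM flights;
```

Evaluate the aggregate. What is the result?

685

flight=C96: ✗
flight=C87: ✓ → 72
flight=C76: ✓ → 26
flight=C55: ✓ → 23
flight=C91: ✓ → 72
flight=C66: ✗
flight=C48: ✓ → 77
flight=C31: ✓ → 47
flight=C50: ✓ → 71
flight=C62: ✓ → 37
flight=C82: ✓ → 70
flight=C77: ✓ → 94
flight=C34: ✓ → 60
flight=C89: ✓ → 36
delay_min_sum = 72 + 26 + 23 + 72 + 77 + 47 + 71 + 37 + 70 + 94 + 60 + 36 = 685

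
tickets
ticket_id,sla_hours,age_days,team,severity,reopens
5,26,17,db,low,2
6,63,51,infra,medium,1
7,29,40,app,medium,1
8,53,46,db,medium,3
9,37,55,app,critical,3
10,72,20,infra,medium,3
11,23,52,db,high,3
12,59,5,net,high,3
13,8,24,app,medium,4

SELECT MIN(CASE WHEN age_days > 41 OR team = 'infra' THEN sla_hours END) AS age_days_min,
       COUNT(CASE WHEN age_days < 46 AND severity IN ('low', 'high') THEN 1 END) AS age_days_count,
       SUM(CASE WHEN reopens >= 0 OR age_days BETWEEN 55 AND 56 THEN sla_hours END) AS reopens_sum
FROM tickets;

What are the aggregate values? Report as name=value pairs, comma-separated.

age_days_min=23, age_days_count=2, reopens_sum=370

[age_days_min: age_days > 41 OR team = 'infra']
ticket_id=5: ✗
ticket_id=6: ✓ → 63
ticket_id=7: ✗
ticket_id=8: ✓ → 53
ticket_id=9: ✓ → 37
ticket_id=10: ✓ → 72
ticket_id=11: ✓ → 23
ticket_id=12: ✗
ticket_id=13: ✗
age_days_min = MIN(63, 53, 37, 72, 23) = 23
—
[age_days_count: age_days < 46 AND severity IN ('low', 'high')]
ticket_id=5: ✓ → 1
ticket_id=6: ✗
ticket_id=7: ✗
ticket_id=8: ✗
ticket_id=9: ✗
ticket_id=10: ✗
ticket_id=11: ✗
ticket_id=12: ✓ → 1
ticket_id=13: ✗
age_days_count = COUNT(1, 1) = 2
—
[reopens_sum: reopens >= 0 OR age_days BETWEEN 55 AND 56]
ticket_id=5: ✓ → 26
ticket_id=6: ✓ → 63
ticket_id=7: ✓ → 29
ticket_id=8: ✓ → 53
ticket_id=9: ✓ → 37
ticket_id=10: ✓ → 72
ticket_id=11: ✓ → 23
ticket_id=12: ✓ → 59
ticket_id=13: ✓ → 8
reopens_sum = 26 + 63 + 29 + 53 + 37 + 72 + 23 + 59 + 8 = 370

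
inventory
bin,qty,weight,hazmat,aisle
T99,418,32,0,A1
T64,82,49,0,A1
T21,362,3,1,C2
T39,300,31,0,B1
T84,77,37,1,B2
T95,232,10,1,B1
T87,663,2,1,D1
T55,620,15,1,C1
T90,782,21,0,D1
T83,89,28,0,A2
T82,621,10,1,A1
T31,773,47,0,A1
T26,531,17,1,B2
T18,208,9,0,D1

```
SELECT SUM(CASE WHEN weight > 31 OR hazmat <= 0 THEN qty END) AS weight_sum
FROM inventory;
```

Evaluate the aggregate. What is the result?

2729

bin=T99: ✓ → 418
bin=T64: ✓ → 82
bin=T21: ✗
bin=T39: ✓ → 300
bin=T84: ✓ → 77
bin=T95: ✗
bin=T87: ✗
bin=T55: ✗
bin=T90: ✓ → 782
bin=T83: ✓ → 89
bin=T82: ✗
bin=T31: ✓ → 773
bin=T26: ✗
bin=T18: ✓ → 208
weight_sum = 418 + 82 + 300 + 77 + 782 + 89 + 773 + 208 = 2729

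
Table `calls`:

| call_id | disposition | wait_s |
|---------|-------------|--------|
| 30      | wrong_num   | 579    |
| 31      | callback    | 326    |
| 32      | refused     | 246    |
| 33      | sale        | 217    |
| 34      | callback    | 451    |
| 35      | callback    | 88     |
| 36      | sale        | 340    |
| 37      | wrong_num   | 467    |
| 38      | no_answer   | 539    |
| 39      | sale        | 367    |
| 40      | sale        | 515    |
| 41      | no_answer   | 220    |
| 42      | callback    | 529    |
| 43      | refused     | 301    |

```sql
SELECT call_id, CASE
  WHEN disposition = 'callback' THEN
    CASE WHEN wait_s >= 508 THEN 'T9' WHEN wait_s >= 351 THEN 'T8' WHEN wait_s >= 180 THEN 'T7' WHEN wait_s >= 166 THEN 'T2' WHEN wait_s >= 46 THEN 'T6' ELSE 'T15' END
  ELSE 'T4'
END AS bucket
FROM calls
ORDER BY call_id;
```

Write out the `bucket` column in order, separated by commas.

call_id=30: disposition='wrong_num' → outer ELSE → T4
call_id=31: disposition='callback' → inner[wait_s >= 180] → T7
call_id=32: disposition='refused' → outer ELSE → T4
call_id=33: disposition='sale' → outer ELSE → T4
call_id=34: disposition='callback' → inner[wait_s >= 351] → T8
call_id=35: disposition='callback' → inner[wait_s >= 46] → T6
call_id=36: disposition='sale' → outer ELSE → T4
call_id=37: disposition='wrong_num' → outer ELSE → T4
call_id=38: disposition='no_answer' → outer ELSE → T4
call_id=39: disposition='sale' → outer ELSE → T4
call_id=40: disposition='sale' → outer ELSE → T4
call_id=41: disposition='no_answer' → outer ELSE → T4
call_id=42: disposition='callback' → inner[wait_s >= 508] → T9
call_id=43: disposition='refused' → outer ELSE → T4

T4, T7, T4, T4, T8, T6, T4, T4, T4, T4, T4, T4, T9, T4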